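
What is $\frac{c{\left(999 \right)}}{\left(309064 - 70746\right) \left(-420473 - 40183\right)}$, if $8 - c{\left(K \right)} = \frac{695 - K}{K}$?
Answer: $- \frac{1037}{13709104248924} \approx -7.5643 \cdot 10^{-11}$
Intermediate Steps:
$c{\left(K \right)} = 8 - \frac{695 - K}{K}$
$\frac{c{\left(999 \right)}}{\left(309064 - 70746\right) \left(-420473 - 40183\right)} = \frac{9 - \frac{695}{999}}{\left(309064 - 70746\right) \left(-420473 - 40183\right)} = \frac{9 - \frac{695}{999}}{238318 \left(-460656\right)} = \frac{9 - \frac{695}{999}}{-109782616608} = \frac{8296}{999} \left(- \frac{1}{109782616608}\right) = - \frac{1037}{13709104248924}$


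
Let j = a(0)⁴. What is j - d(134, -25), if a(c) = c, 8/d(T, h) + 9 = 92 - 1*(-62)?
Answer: -8/145 ≈ -0.055172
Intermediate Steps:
d(T, h) = 8/145 (d(T, h) = 8/(-9 + (92 - 1*(-62))) = 8/(-9 + (92 + 62)) = 8/(-9 + 154) = 8/145)
j = 0 (j = 0⁴ = 0)
j - d(134, -25) = 0 - 1*8/145 = 0 - 8/145 = -8/145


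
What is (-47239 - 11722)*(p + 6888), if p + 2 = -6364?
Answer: -30777642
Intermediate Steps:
p = -6366 (p = -2 - 6364 = -6366)
(-47239 - 11722)*(p + 6888) = (-47239 - 11722)*(-6366 + 6888) = -58961*522 = -30777642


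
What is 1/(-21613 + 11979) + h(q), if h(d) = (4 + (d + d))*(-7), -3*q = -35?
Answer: -5529919/28902 ≈ -191.33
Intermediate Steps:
q = 35/3 (q = -⅓*(-35) = 35/3 ≈ 11.667)
h(d) = -28 - 14*d (h(d) = (4 + 2*d)*(-7) = -28 - 14*d)
1/(-21613 + 11979) + h(q) = 1/(-21613 + 11979) + (-28 - 14*35/3) = 1/(-9634) + (-28 - 490/3) = -1/9634 - 574/3 = -5529919/28902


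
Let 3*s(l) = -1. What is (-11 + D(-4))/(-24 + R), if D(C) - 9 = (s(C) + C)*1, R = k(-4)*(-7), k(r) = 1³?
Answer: 19/93 ≈ 0.20430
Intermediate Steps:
s(l) = -⅓ (s(l) = (⅓)*(-1) = -⅓)
k(r) = 1
R = -7 (R = 1*(-7) = -7)
D(C) = 26/3 + C (D(C) = 9 + (-⅓ + C)*1 = 9 + (-⅓ + C) = 26/3 + C)
(-11 + D(-4))/(-24 + R) = (-11 + (26/3 - 4))/(-24 - 7) = (-11 + 14/3)/(-31) = -19/3*(-1/31) = 19/93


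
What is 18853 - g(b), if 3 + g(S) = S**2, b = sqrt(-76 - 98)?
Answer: 19030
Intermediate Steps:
b = I*sqrt(174) (b = sqrt(-174) = I*sqrt(174) ≈ 13.191*I)
g(S) = -3 + S**2
18853 - g(b) = 18853 - (-3 + (I*sqrt(174))**2) = 18853 - (-3 - 174) = 18853 - 1*(-177) = 18853 + 177 = 19030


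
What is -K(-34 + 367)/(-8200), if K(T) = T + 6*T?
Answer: 2331/8200 ≈ 0.28427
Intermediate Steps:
K(T) = 7*T
-K(-34 + 367)/(-8200) = -7*(-34 + 367)/(-8200) = -7*333*(-1)/8200 = -2331*(-1)/8200 = -1*(-2331/8200) = 2331/8200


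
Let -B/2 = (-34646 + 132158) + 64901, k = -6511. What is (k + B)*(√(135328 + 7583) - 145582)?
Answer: 48236703134 - 994011*√15879 ≈ 4.8111e+10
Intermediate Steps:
B = -324826 (B = -2*((-34646 + 132158) + 64901) = -2*(97512 + 64901) = -2*162413 = -324826)
(k + B)*(√(135328 + 7583) - 145582) = (-6511 - 324826)*(√(135328 + 7583) - 145582) = -331337*(√142911 - 145582) = -331337*(3*√15879 - 145582) = -331337*(-145582 + 3*√15879) = 48236703134 - 994011*√15879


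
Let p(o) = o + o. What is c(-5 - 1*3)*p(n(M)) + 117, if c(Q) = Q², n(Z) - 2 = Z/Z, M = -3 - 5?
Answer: 501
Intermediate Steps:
M = -8
n(Z) = 3 (n(Z) = 2 + Z/Z = 2 + 1 = 3)
p(o) = 2*o
c(-5 - 1*3)*p(n(M)) + 117 = (-5 - 1*3)²*(2*3) + 117 = (-5 - 3)²*6 + 117 = (-8)²*6 + 117 = 64*6 + 117 = 384 + 117 = 501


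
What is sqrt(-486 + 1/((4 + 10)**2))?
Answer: I*sqrt(95255)/14 ≈ 22.045*I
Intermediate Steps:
sqrt(-486 + 1/((4 + 10)**2)) = sqrt(-486 + 1/(14**2)) = sqrt(-486 + 1/196) = sqrt(-95255/196) = I*sqrt(95255)/14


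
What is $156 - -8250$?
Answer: $8406$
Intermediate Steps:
$156 - -8250 = 156 + 8250 = 8406$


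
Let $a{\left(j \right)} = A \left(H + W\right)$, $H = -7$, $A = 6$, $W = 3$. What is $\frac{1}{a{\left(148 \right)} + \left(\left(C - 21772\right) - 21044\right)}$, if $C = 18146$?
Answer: $- \frac{1}{24694} \approx -4.0496 \cdot 10^{-5}$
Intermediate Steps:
$a{\left(j \right)} = -24$ ($a{\left(j \right)} = 6 \left(-7 + 3\right) = 6 \left(-4\right) = -24$)
$\frac{1}{a{\left(148 \right)} + \left(\left(C - 21772\right) - 21044\right)} = \frac{1}{-24 + \left(\left(18146 - 21772\right) - 21044\right)} = \frac{1}{-24 - 24670} = \frac{1}{-24694} = - \frac{1}{24694}$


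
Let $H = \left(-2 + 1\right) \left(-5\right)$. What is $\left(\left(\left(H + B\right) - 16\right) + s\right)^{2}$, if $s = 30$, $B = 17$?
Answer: $1296$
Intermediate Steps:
$H = 5$ ($H = \left(-1\right) \left(-5\right) = 5$)
$\left(\left(\left(H + B\right) - 16\right) + s\right)^{2} = \left(\left(\left(5 + 17\right) - 16\right) + 30\right)^{2} = \left(\left(22 - 16\right) + 30\right)^{2} = \left(6 + 30\right)^{2} = 36^{2} = 1296$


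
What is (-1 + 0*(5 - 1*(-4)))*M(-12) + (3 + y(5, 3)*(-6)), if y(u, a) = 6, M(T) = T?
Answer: -21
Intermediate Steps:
(-1 + 0*(5 - 1*(-4)))*M(-12) + (3 + y(5, 3)*(-6)) = (-1 + 0*(5 - 1*(-4)))*(-12) + (3 + 6*(-6)) = (-1 + 0*(5 + 4))*(-12) + (3 - 36) = (-1 + 0*9)*(-12) - 33 = (-1 + 0)*(-12) - 33 = -1*(-12) - 33 = 12 - 33 = -21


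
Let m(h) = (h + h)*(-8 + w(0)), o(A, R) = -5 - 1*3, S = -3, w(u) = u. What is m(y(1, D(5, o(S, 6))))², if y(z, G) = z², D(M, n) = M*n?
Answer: 256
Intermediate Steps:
o(A, R) = -8 (o(A, R) = -5 - 3 = -8)
m(h) = -16*h (m(h) = (h + h)*(-8 + 0) = (2*h)*(-8) = -16*h)
m(y(1, D(5, o(S, 6))))² = (-16*1²)² = (-16*1)² = (-16)² = 256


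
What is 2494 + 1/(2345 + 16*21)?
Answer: 6686415/2681 ≈ 2494.0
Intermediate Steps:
2494 + 1/(2345 + 16*21) = 2494 + 1/(2345 + 336) = 2494 + 1/2681 = 6686415/2681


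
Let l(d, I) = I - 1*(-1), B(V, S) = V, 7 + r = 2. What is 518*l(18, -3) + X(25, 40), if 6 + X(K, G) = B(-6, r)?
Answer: -1048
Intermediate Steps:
r = -5 (r = -7 + 2 = -5)
l(d, I) = 1 + I (l(d, I) = I + 1 = 1 + I)
X(K, G) = -12 (X(K, G) = -6 - 6 = -12)
518*l(18, -3) + X(25, 40) = 518*(1 - 3) - 12 = 518*(-2) - 12 = -1036 - 12 = -1048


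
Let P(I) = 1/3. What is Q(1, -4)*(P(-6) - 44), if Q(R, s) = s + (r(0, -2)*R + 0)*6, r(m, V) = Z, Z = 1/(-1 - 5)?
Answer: 655/3 ≈ 218.33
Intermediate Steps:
Z = -⅙ (Z = 1/(-6) = -⅙ ≈ -0.16667)
P(I) = ⅓
r(m, V) = -⅙
Q(R, s) = s - R (Q(R, s) = s + (-R/6 + 0)*6 = s - R/6*6 = s - R)
Q(1, -4)*(P(-6) - 44) = (-4 - 1*1)*(⅓ - 44) = (-4 - 1)*(-131/3) = -5*(-131/3) = 655/3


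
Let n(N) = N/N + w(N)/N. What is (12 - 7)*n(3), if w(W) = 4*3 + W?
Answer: 30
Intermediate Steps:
w(W) = 12 + W
n(N) = 1 + (12 + N)/N (n(N) = N/N + (12 + N)/N = 1 + (12 + N)/N)
(12 - 7)*n(3) = (12 - 7)*(2 + 12/3) = 5*(2 + 12*(⅓)) = 5*(2 + 4) = 5*6 = 30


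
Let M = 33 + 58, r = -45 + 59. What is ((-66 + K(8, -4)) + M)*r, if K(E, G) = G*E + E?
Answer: 14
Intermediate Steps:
K(E, G) = E + E*G (K(E, G) = E*G + E = E + E*G)
r = 14
M = 91
((-66 + K(8, -4)) + M)*r = ((-66 + 8*(1 - 4)) + 91)*14 = ((-66 + 8*(-3)) + 91)*14 = ((-66 - 24) + 91)*14 = (-90 + 91)*14 = 1*14 = 14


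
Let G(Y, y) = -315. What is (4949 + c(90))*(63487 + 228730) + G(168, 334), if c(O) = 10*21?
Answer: 1507547188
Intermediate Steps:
c(O) = 210
(4949 + c(90))*(63487 + 228730) + G(168, 334) = (4949 + 210)*(63487 + 228730) - 315 = 5159*292217 - 315 = 1507547503 - 315 = 1507547188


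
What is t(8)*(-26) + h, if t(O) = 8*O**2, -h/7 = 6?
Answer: -13354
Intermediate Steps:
h = -42 (h = -7*6 = -42)
t(8)*(-26) + h = (8*8**2)*(-26) - 42 = (8*64)*(-26) - 42 = 512*(-26) - 42 = -13312 - 42 = -13354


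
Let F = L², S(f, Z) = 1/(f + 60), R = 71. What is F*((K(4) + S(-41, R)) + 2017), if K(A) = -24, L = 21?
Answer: 16699788/19 ≈ 8.7894e+5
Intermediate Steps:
S(f, Z) = 1/(60 + f)
F = 441 (F = 21² = 441)
F*((K(4) + S(-41, R)) + 2017) = 441*((-24 + 1/(60 - 41)) + 2017) = 441*((-24 + 1/19) + 2017) = 441*(-455/19 + 2017) = 441*(37868/19) = 16699788/19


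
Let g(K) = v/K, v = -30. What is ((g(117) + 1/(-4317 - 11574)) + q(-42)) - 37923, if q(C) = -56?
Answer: -2615289580/68861 ≈ -37979.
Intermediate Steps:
g(K) = -30/K
((g(117) + 1/(-4317 - 11574)) + q(-42)) - 37923 = ((-30/117 + 1/(-4317 - 11574)) - 56) - 37923 = ((-30*1/117 + 1/(-15891)) - 56) - 37923 = ((-10/39 - 1/15891) - 56) - 37923 = (-17661/68861 - 56) - 37923 = -3873877/68861 - 37923 = -2615289580/68861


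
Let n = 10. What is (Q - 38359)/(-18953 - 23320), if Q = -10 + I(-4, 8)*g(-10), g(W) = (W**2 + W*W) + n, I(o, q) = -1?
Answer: 38579/42273 ≈ 0.91262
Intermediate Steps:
g(W) = 10 + 2*W**2 (g(W) = (W**2 + W*W) + 10 = (W**2 + W**2) + 10 = 2*W**2 + 10 = 10 + 2*W**2)
Q = -220 (Q = -10 - (10 + 2*(-10)**2) = -10 - (10 + 2*100) = -10 - (10 + 200) = -10 - 1*210 = -10 - 210 = -220)
(Q - 38359)/(-18953 - 23320) = (-220 - 38359)/(-18953 - 23320) = -38579/(-42273) = -38579*(-1/42273) = 38579/42273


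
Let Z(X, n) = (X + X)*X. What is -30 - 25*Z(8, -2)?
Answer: -3230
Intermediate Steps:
Z(X, n) = 2*X² (Z(X, n) = (2*X)*X = 2*X²)
-30 - 25*Z(8, -2) = -30 - 50*8² = -30 - 50*64 = -30 - 25*128 = -30 - 3200 = -3230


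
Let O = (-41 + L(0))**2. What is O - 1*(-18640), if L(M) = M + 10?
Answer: 19601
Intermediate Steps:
L(M) = 10 + M
O = 961 (O = (-41 + (10 + 0))**2 = (-41 + 10)**2 = (-31)**2 = 961)
O - 1*(-18640) = 961 - 1*(-18640) = 961 + 18640 = 19601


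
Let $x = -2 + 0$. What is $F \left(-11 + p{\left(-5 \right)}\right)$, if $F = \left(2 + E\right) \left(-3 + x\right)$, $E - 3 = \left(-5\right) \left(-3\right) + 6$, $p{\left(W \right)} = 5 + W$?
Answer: $1430$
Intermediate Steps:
$x = -2$
$E = 24$ ($E = 3 + \left(\left(-5\right) \left(-3\right) + 6\right) = 3 + \left(15 + 6\right) = 3 + 21 = 24$)
$F = -130$ ($F = \left(2 + 24\right) \left(-3 - 2\right) = 26 \left(-5\right) = -130$)
$F \left(-11 + p{\left(-5 \right)}\right) = - 130 \left(-11 + \left(5 - 5\right)\right) = - 130 \left(-11 + 0\right) = \left(-130\right) \left(-11\right) = 1430$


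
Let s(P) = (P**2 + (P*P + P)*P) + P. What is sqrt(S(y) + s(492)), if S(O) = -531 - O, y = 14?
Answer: sqrt(119579563) ≈ 10935.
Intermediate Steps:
s(P) = P + P**2 + P*(P + P**2) (s(P) = (P**2 + (P**2 + P)*P) + P = (P**2 + (P + P**2)*P) + P = (P**2 + P*(P + P**2)) + P = P + P**2 + P*(P + P**2))
sqrt(S(y) + s(492)) = sqrt((-531 - 1*14) + 492*(1 + 492**2 + 2*492)) = sqrt((-531 - 14) + 492*(1 + 242064 + 984)) = sqrt(-545 + 492*243049) = sqrt(-545 + 119580108) = sqrt(119579563)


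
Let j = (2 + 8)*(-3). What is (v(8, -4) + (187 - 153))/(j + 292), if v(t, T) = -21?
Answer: 13/262 ≈ 0.049618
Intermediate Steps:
j = -30 (j = 10*(-3) = -30)
(v(8, -4) + (187 - 153))/(j + 292) = (-21 + (187 - 153))/(-30 + 292) = (-21 + 34)/262 = 13*(1/262) = 13/262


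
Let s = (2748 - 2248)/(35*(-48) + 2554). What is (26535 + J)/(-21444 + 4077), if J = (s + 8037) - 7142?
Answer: -3995720/2529793 ≈ -1.5795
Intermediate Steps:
s = 250/437 (s = 500/(-1680 + 2554) = 500/874 = 500*(1/874) = 250/437 ≈ 0.57208)
J = 391365/437 (J = (250/437 + 8037) - 7142 = 3512419/437 - 7142 = 391365/437 ≈ 895.57)
(26535 + J)/(-21444 + 4077) = (26535 + 391365/437)/(-21444 + 4077) = (11987160/437)/(-17367) = (11987160/437)*(-1/17367) = -3995720/2529793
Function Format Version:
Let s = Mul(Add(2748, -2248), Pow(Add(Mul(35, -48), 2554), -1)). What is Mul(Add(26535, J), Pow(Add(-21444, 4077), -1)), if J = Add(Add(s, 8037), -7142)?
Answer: Rational(-3995720, 2529793) ≈ -1.5795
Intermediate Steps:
s = Rational(250, 437) (s = Mul(500, Pow(Add(-1680, 2554), -1)) = Mul(500, Pow(874, -1)) = Mul(500, Rational(1, 874)) = Rational(250, 437) ≈ 0.57208)
J = Rational(391365, 437) (J = Add(Add(Rational(250, 437), 8037), -7142) = Add(Rational(3512419, 437), -7142) = Rational(391365, 437) ≈ 895.57)
Mul(Add(26535, J), Pow(Add(-21444, 4077), -1)) = Mul(Add(26535, Rational(391365, 437)), Pow(Add(-21444, 4077), -1)) = Mul(Rational(11987160, 437), Pow(-17367, -1)) = Mul(Rational(11987160, 437), Rational(-1, 17367)) = Rational(-3995720, 2529793)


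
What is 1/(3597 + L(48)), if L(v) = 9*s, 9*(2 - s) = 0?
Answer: 1/3615 ≈ 0.00027663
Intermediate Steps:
s = 2 (s = 2 - ⅑*0 = 2 + 0 = 2)
L(v) = 18 (L(v) = 9*2 = 18)
1/(3597 + L(48)) = 1/(3597 + 18) = 1/3615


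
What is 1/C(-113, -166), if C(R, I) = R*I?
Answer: 1/18758 ≈ 5.3311e-5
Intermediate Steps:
C(R, I) = I*R
1/C(-113, -166) = 1/(-166*(-113)) = 1/18758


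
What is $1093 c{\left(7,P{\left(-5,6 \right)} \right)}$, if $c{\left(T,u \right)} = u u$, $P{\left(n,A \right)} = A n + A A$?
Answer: $39348$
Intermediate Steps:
$P{\left(n,A \right)} = A^{2} + A n$ ($P{\left(n,A \right)} = A n + A^{2} = A^{2} + A n$)
$c{\left(T,u \right)} = u^{2}$
$1093 c{\left(7,P{\left(-5,6 \right)} \right)} = 1093 \left(6 \left(6 - 5\right)\right)^{2} = 1093 \left(6 \cdot 1\right)^{2} = 1093 \cdot 6^{2} = 1093 \cdot 36 = 39348$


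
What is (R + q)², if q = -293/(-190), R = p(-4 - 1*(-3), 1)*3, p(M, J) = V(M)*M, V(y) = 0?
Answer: 85849/36100 ≈ 2.3781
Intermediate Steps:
p(M, J) = 0 (p(M, J) = 0*M = 0)
R = 0 (R = 0*3 = 0)
q = 293/190 (q = -293*(-1/190) = 293/190 ≈ 1.5421)
(R + q)² = (0 + 293/190)² = (293/190)² = 85849/36100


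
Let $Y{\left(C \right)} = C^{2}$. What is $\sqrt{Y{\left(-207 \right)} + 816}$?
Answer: $\sqrt{43665} \approx 208.96$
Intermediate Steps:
$\sqrt{Y{\left(-207 \right)} + 816} = \sqrt{\left(-207\right)^{2} + 816} = \sqrt{42849 + 816} = \sqrt{43665}$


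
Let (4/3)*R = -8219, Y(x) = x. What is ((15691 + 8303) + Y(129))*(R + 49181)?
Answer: 4150772241/4 ≈ 1.0377e+9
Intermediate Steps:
R = -24657/4 (R = (¾)*(-8219) = -24657/4 ≈ -6164.3)
((15691 + 8303) + Y(129))*(R + 49181) = ((15691 + 8303) + 129)*(-24657/4 + 49181) = (23994 + 129)*(172067/4) = 24123*(172067/4) = 4150772241/4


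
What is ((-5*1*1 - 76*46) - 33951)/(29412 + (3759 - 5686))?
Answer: -37452/27485 ≈ -1.3626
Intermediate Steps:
((-5*1*1 - 76*46) - 33951)/(29412 + (3759 - 5686)) = ((-5*1 - 3496) - 33951)/(29412 - 1927) = ((-5 - 3496) - 33951)/27485 = (-3501 - 33951)*(1/27485) = -37452*1/27485 = -37452/27485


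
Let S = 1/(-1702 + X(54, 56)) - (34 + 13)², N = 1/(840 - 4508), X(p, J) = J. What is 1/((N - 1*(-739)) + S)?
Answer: -3018764/4437585737 ≈ -0.00068027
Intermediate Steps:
N = -1/3668 (N = 1/(-3668) = -1/3668 ≈ -0.00027263)
S = -3636015/1646 (S = 1/(-1702 + 56) - (34 + 13)² = 1/(-1646) - 1*47² = -1/1646 - 1*2209 = -1/1646 - 2209 = -3636015/1646 ≈ -2209.0)
1/((N - 1*(-739)) + S) = 1/((-1/3668 - 1*(-739)) - 3636015/1646) = 1/((-1/3668 + 739) - 3636015/1646) = 1/(2710651/3668 - 3636015/1646) = 1/(-4437585737/3018764) = -3018764/4437585737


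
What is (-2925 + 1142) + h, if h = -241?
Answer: -2024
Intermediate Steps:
(-2925 + 1142) + h = (-2925 + 1142) - 241 = -1783 - 241 = -2024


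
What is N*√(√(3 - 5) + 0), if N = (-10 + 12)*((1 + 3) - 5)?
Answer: -2*2^(¼)*√I ≈ -1.6818 - 1.6818*I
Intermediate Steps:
N = -2 (N = 2*(4 - 5) = 2*(-1) = -2)
N*√(√(3 - 5) + 0) = -2*√(√(3 - 5) + 0) = -2*√(√(-2) + 0) = -2*√(I*√2 + 0) = -2*2^(¼)*√I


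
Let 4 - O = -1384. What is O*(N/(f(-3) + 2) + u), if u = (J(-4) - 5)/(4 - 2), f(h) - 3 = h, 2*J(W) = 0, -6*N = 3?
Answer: -3817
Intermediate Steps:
N = -½ (N = -⅙*3 = -½ ≈ -0.50000)
J(W) = 0 (J(W) = (½)*0 = 0)
f(h) = 3 + h
u = -5/2 (u = (0 - 5)/(4 - 2) = -5/2 ≈ -2.5000)
O = 1388 (O = 4 - 1*(-1384) = 4 + 1384 = 1388)
O*(N/(f(-3) + 2) + u) = 1388*(-1/(2*((3 - 3) + 2)) - 5/2) = 1388*(-1/(2*(0 + 2)) - 5/2) = 1388*(-½/2 - 5/2) = 1388*(-½*½ - 5/2) = 1388*(-¼ - 5/2) = 1388*(-11/4) = -3817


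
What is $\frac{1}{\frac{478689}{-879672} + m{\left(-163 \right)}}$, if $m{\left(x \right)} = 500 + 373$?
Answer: $\frac{293224}{255824989} \approx 0.0011462$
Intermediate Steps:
$m{\left(x \right)} = 873$
$\frac{1}{\frac{478689}{-879672} + m{\left(-163 \right)}} = \frac{1}{\frac{478689}{-879672} + 873} = \frac{1}{478689 \left(- \frac{1}{879672}\right) + 873} = \frac{1}{- \frac{159563}{293224} + 873} = \frac{1}{\frac{255824989}{293224}} = \frac{293224}{255824989}$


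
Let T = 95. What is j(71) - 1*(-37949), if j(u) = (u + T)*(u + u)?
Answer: 61521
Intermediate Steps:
j(u) = 2*u*(95 + u) (j(u) = (u + 95)*(u + u) = (95 + u)*(2*u) = 2*u*(95 + u))
j(71) - 1*(-37949) = 2*71*(95 + 71) - 1*(-37949) = 2*71*166 + 37949 = 23572 + 37949 = 61521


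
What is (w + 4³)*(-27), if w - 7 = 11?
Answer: -2214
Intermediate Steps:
w = 18 (w = 7 + 11 = 18)
(w + 4³)*(-27) = (18 + 4³)*(-27) = (18 + 64)*(-27) = 82*(-27) = -2214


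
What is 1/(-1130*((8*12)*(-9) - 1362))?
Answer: 1/2515380 ≈ 3.9755e-7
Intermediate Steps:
1/(-1130*((8*12)*(-9) - 1362)) = 1/(-1130*(96*(-9) - 1362)) = 1/(-1130*(-864 - 1362)) = 1/(-1130*(-2226)) = 1/2515380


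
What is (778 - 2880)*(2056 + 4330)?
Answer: -13423372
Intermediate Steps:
(778 - 2880)*(2056 + 4330) = -2102*6386 = -13423372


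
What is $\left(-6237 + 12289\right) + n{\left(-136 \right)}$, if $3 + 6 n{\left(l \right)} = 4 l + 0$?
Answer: $\frac{35765}{6} \approx 5960.8$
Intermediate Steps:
$n{\left(l \right)} = - \frac{1}{2} + \frac{2 l}{3}$ ($n{\left(l \right)} = - \frac{1}{2} + \frac{4 l + 0}{6} = - \frac{1}{2} + \frac{4 l}{6} = - \frac{1}{2} + \frac{2 l}{3}$)
$\left(-6237 + 12289\right) + n{\left(-136 \right)} = \left(-6237 + 12289\right) + \left(- \frac{1}{2} + \frac{2}{3} \left(-136\right)\right) = 6052 - \frac{547}{6} = \frac{35765}{6}$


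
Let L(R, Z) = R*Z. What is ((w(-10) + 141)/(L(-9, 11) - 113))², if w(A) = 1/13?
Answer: 840889/1898884 ≈ 0.44283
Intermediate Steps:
w(A) = 1/13
((w(-10) + 141)/(L(-9, 11) - 113))² = ((1/13 + 141)/(-9*11 - 113))² = (1834/(13*(-99 - 113)))² = ((1834/13)/(-212))² = ((1834/13)*(-1/212))² = (-917/1378)² = 840889/1898884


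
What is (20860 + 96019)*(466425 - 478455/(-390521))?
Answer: 360837636278280/6619 ≈ 5.4515e+10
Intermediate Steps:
(20860 + 96019)*(466425 - 478455/(-390521)) = 116879*(466425 - 478455*(-1/390521)) = 116879*(466425 + 478455/390521) = 116879*(182149235880/390521) = 360837636278280/6619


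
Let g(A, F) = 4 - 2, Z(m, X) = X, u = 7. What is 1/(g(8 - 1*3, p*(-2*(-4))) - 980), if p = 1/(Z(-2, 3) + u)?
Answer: -1/978 ≈ -0.0010225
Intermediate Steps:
p = ⅒ (p = 1/(3 + 7) = 1/10 = ⅒ ≈ 0.10000)
g(A, F) = 2
1/(g(8 - 1*3, p*(-2*(-4))) - 980) = 1/(2 - 980) = 1/(-978) = -1/978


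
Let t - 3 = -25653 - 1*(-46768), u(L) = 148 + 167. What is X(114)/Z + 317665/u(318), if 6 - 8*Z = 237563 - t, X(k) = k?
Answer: 13750961531/13635657 ≈ 1008.5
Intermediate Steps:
u(L) = 315
t = 21118 (t = 3 + (-25653 - 1*(-46768)) = 3 + (-25653 + 46768) = 3 + 21115 = 21118)
Z = -216439/8 (Z = ¾ - (237563 - 1*21118)/8 = ¾ - (237563 - 21118)/8 = ¾ - ⅛*216445 = ¾ - 216445/8 = -216439/8 ≈ -27055.)
X(114)/Z + 317665/u(318) = 114/(-216439/8) + 317665/315 = 114*(-8/216439) + 317665*(1/315) = -912/216439 + 63533/63 = 13750961531/13635657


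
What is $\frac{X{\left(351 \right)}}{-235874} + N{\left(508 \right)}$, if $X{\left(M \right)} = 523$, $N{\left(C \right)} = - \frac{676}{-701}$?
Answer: $\frac{159084201}{165347674} \approx 0.96212$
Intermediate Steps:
$N{\left(C \right)} = \frac{676}{701}$ ($N{\left(C \right)} = \left(-676\right) \left(- \frac{1}{701}\right) = \frac{676}{701}$)
$\frac{X{\left(351 \right)}}{-235874} + N{\left(508 \right)} = \frac{523}{-235874} + \frac{676}{701} = 523 \left(- \frac{1}{235874}\right) + \frac{676}{701} = - \frac{523}{235874} + \frac{676}{701} = \frac{159084201}{165347674}$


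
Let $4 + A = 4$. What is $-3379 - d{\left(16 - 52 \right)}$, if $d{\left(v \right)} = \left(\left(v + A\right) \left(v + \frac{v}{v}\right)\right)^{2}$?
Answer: $-1590979$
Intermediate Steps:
$A = 0$ ($A = -4 + 4 = 0$)
$d{\left(v \right)} = v^{2} \left(1 + v\right)^{2}$ ($d{\left(v \right)} = \left(\left(v + 0\right) \left(v + \frac{v}{v}\right)\right)^{2} = \left(v \left(v + 1\right)\right)^{2} = \left(v \left(1 + v\right)\right)^{2} = v^{2} \left(1 + v\right)^{2}$)
$-3379 - d{\left(16 - 52 \right)} = -3379 - \left(16 - 52\right)^{2} \left(1 + \left(16 - 52\right)\right)^{2} = -3379 - \left(-36\right)^{2} \left(1 - 36\right)^{2} = -3379 - 1296 \left(-35\right)^{2} = -3379 - 1296 \cdot 1225 = -3379 - 1587600 = -1590979$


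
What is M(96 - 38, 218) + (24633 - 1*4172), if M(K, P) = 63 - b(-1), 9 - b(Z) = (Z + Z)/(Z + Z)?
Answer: 20516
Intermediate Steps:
b(Z) = 8 (b(Z) = 9 - (Z + Z)/(Z + Z) = 9 - 2*Z/(2*Z) = 9 - 2*Z*1/(2*Z) = 9 - 1*1 = 9 - 1 = 8)
M(K, P) = 55 (M(K, P) = 63 - 1*8 = 63 - 8 = 55)
M(96 - 38, 218) + (24633 - 1*4172) = 55 + (24633 - 1*4172) = 55 + (24633 - 4172) = 55 + 20461 = 20516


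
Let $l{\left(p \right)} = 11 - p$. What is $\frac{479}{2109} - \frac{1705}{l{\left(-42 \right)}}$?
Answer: $- \frac{3570458}{111777} \approx -31.943$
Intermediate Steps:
$\frac{479}{2109} - \frac{1705}{l{\left(-42 \right)}} = \frac{479}{2109} - \frac{1705}{11 - -42} = 479 \cdot \frac{1}{2109} - \frac{1705}{11 + 42} = \frac{479}{2109} - \frac{1705}{53} = - \frac{3570458}{111777}$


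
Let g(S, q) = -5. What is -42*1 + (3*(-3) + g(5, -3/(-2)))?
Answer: -56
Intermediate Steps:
-42*1 + (3*(-3) + g(5, -3/(-2))) = -42*1 + (3*(-3) - 5) = -42 + (-9 - 5) = -42 - 14 = -56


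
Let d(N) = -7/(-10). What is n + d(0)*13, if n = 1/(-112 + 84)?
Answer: 1269/140 ≈ 9.0643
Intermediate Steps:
d(N) = 7/10 (d(N) = -7*(-⅒) = 7/10)
n = -1/28 (n = 1/(-28) = -1/28 ≈ -0.035714)
n + d(0)*13 = -1/28 + (7/10)*13 = -1/28 + 91/10 = 1269/140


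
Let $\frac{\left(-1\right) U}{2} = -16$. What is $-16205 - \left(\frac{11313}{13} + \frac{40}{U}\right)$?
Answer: $- \frac{887977}{52} \approx -17076.0$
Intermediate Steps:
$U = 32$ ($U = \left(-2\right) \left(-16\right) = 32$)
$-16205 - \left(\frac{11313}{13} + \frac{40}{U}\right) = -16205 - \frac{45317}{52} = - \frac{887977}{52}$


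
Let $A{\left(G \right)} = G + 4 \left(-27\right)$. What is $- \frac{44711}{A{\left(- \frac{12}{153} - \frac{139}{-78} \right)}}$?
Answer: $\frac{19762262}{46983} \approx 420.63$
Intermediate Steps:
$A{\left(G \right)} = -108 + G$ ($A{\left(G \right)} = G - 108 = -108 + G$)
$- \frac{44711}{A{\left(- \frac{12}{153} - \frac{139}{-78} \right)}} = - \frac{44711}{-108 - \left(- \frac{139}{78} + \frac{4}{51}\right)} = - \frac{44711}{-108 - - \frac{753}{442}} = - \frac{44711}{-108 + \left(- \frac{4}{51} + \frac{139}{78}\right)} = - \frac{44711}{-108 + \frac{753}{442}} = - \frac{44711}{- \frac{46983}{442}} = \left(-44711\right) \left(- \frac{442}{46983}\right) = \frac{19762262}{46983}$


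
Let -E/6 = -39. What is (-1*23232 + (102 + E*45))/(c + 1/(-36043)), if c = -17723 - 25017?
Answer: 151380600/513492607 ≈ 0.29481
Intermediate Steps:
E = 234 (E = -6*(-39) = 234)
c = -42740
(-1*23232 + (102 + E*45))/(c + 1/(-36043)) = (-1*23232 + (102 + 234*45))/(-42740 + 1/(-36043)) = (-23232 + (102 + 10530))/(-42740 - 1/36043) = (-23232 + 10632)/(-1540477821/36043) = -12600*(-36043/1540477821) = 151380600/513492607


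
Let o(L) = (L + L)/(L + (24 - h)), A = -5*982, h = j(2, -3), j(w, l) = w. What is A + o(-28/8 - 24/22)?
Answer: -1880732/383 ≈ -4910.5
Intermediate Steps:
h = 2
A = -4910
o(L) = 2*L/(22 + L) (o(L) = (L + L)/(L + (24 - 1*2)) = (2*L)/(L + (24 - 2)) = (2*L)/(L + 22) = (2*L)/(22 + L) = 2*L/(22 + L))
A + o(-28/8 - 24/22) = -4910 + 2*(-28/8 - 24/22)/(22 + (-28/8 - 24/22)) = -4910 + 2*(-28*⅛ - 24*1/22)/(22 + (-28*⅛ - 24*1/22)) = -4910 + 2*(-7/2 - 12/11)/(22 + (-7/2 - 12/11)) = -4910 + 2*(-101/22)/(22 - 101/22) = -4910 + 2*(-101/22)/(383/22) = -4910 + 2*(-101/22)*(22/383) = -4910 - 202/383 = -1880732/383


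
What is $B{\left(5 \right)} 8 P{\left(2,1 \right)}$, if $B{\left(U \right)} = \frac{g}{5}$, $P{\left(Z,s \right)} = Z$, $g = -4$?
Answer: $- \frac{64}{5} \approx -12.8$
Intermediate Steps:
$B{\left(U \right)} = - \frac{4}{5}$
$B{\left(5 \right)} 8 P{\left(2,1 \right)} = \left(- \frac{4}{5}\right) 8 \cdot 2 = \left(- \frac{32}{5}\right) 2 = - \frac{64}{5}$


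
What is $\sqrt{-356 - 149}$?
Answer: $i \sqrt{505} \approx 22.472 i$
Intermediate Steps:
$\sqrt{-356 - 149} = \sqrt{-505} = i \sqrt{505}$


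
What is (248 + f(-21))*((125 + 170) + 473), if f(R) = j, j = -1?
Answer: 189696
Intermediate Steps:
f(R) = -1
(248 + f(-21))*((125 + 170) + 473) = (248 - 1)*((125 + 170) + 473) = 247*(295 + 473) = 247*768 = 189696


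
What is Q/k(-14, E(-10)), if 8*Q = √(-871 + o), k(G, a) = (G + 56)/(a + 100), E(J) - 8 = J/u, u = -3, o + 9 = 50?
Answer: 167*I*√830/504 ≈ 9.5461*I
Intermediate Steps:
o = 41 (o = -9 + 50 = 41)
E(J) = 8 - J/3 (E(J) = 8 + J/(-3) = 8 + J*(-⅓) = 8 - J/3)
k(G, a) = (56 + G)/(100 + a)
Q = I*√830/8 (Q = √(-871 + 41)/8 = √(-830)/8 = (I*√830)/8 = I*√830/8 ≈ 3.6012*I)
Q/k(-14, E(-10)) = (I*√830/8)/(((56 - 14)/(100 + (8 - ⅓*(-10))))) = (I*√830/8)/((42/(100 + (8 + 10/3)))) = (I*√830/8)/((42/(100 + 34/3))) = (I*√830/8)/((42/(334/3))) = (I*√830/8)/(((3/334)*42)) = (I*√830/8)/(63/167) = (I*√830/8)*(167/63) = 167*I*√830/504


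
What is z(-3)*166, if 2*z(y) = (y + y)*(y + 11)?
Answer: -3984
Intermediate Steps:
z(y) = y*(11 + y) (z(y) = ((y + y)*(y + 11))/2 = ((2*y)*(11 + y))/2 = (2*y*(11 + y))/2 = y*(11 + y))
z(-3)*166 = -3*(11 - 3)*166 = -3*8*166 = -24*166 = -3984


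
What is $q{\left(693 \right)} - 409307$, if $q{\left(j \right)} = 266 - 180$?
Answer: $-409221$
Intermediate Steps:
$q{\left(j \right)} = 86$
$q{\left(693 \right)} - 409307 = 86 - 409307 = -409221$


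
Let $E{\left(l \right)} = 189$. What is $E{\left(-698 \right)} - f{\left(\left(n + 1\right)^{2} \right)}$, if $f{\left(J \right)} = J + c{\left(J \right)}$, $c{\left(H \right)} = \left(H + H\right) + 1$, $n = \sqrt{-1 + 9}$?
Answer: $161 - 12 \sqrt{2} \approx 144.03$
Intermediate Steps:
$n = 2 \sqrt{2}$ ($n = \sqrt{8} = 2 \sqrt{2} \approx 2.8284$)
$c{\left(H \right)} = 1 + 2 H$ ($c{\left(H \right)} = 2 H + 1 = 1 + 2 H$)
$f{\left(J \right)} = 1 + 3 J$ ($f{\left(J \right)} = J + \left(1 + 2 J\right) = 1 + 3 J$)
$E{\left(-698 \right)} - f{\left(\left(n + 1\right)^{2} \right)} = 189 - \left(1 + 3 \left(2 \sqrt{2} + 1\right)^{2}\right) = 189 - \left(1 + 3 \left(1 + 2 \sqrt{2}\right)^{2}\right) = 188 - 3 \left(1 + 2 \sqrt{2}\right)^{2}$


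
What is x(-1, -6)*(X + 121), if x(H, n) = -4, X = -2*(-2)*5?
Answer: -564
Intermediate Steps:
X = 20 (X = 4*5 = 20)
x(-1, -6)*(X + 121) = -4*(20 + 121) = -4*141 = -564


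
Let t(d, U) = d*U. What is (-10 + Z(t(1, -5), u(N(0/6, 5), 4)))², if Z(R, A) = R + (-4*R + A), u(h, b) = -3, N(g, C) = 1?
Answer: 4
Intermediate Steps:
t(d, U) = U*d
Z(R, A) = A - 3*R (Z(R, A) = R + (A - 4*R) = A - 3*R)
(-10 + Z(t(1, -5), u(N(0/6, 5), 4)))² = (-10 + (-3 - (-15)))² = (-10 + (-3 - 3*(-5)))² = (-10 + (-3 + 15))² = (-10 + 12)² = 2² = 4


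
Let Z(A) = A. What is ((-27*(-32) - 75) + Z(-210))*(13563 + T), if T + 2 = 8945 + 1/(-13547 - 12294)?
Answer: 336733398555/25841 ≈ 1.3031e+7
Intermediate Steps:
T = 231096062/25841 (T = -2 + (8945 + 1/(-13547 - 12294)) = -2 + (8945 + 1/(-25841)) = -2 + (8945 - 1/25841) = -2 + 231147744/25841 = 231096062/25841 ≈ 8943.0)
((-27*(-32) - 75) + Z(-210))*(13563 + T) = ((-27*(-32) - 75) - 210)*(13563 + 231096062/25841) = ((864 - 75) - 210)*(581577545/25841) = (789 - 210)*(581577545/25841) = 579*(581577545/25841) = 336733398555/25841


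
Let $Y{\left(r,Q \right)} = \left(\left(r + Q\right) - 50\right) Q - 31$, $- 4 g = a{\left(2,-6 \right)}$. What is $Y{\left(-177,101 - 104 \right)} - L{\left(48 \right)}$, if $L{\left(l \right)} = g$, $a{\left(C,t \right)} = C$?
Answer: $\frac{1319}{2} \approx 659.5$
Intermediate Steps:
$g = - \frac{1}{2}$ ($g = \left(- \frac{1}{4}\right) 2 = - \frac{1}{2} \approx -0.5$)
$Y{\left(r,Q \right)} = -31 + Q \left(-50 + Q + r\right)$ ($Y{\left(r,Q \right)} = \left(\left(Q + r\right) - 50\right) Q - 31 = \left(-50 + Q + r\right) Q - 31 = Q \left(-50 + Q + r\right) - 31 = -31 + Q \left(-50 + Q + r\right)$)
$L{\left(l \right)} = - \frac{1}{2}$
$Y{\left(-177,101 - 104 \right)} - L{\left(48 \right)} = \left(-31 + \left(101 - 104\right)^{2} - 50 \left(101 - 104\right) + \left(101 - 104\right) \left(-177\right)\right) - - \frac{1}{2} = \left(-31 + \left(101 - 104\right)^{2} - 50 \left(101 - 104\right) + \left(101 - 104\right) \left(-177\right)\right) + \frac{1}{2} = \left(-31 + \left(-3\right)^{2} - -150 - -531\right) + \frac{1}{2} = \left(-31 + 9 + 150 + 531\right) + \frac{1}{2} = 659 + \frac{1}{2} = \frac{1319}{2}$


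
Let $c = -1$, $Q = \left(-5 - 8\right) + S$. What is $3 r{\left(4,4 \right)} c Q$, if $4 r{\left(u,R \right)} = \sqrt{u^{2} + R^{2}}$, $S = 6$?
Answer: $21 \sqrt{2} \approx 29.698$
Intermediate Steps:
$Q = -7$ ($Q = \left(-5 - 8\right) + 6 = -13 + 6 = -7$)
$r{\left(u,R \right)} = \frac{\sqrt{R^{2} + u^{2}}}{4}$ ($r{\left(u,R \right)} = \frac{\sqrt{u^{2} + R^{2}}}{4} = \frac{\sqrt{R^{2} + u^{2}}}{4}$)
$3 r{\left(4,4 \right)} c Q = 3 \frac{\sqrt{4^{2} + 4^{2}}}{4} \left(-1\right) \left(-7\right) = 3 \frac{\sqrt{16 + 16}}{4} \left(-1\right) \left(-7\right) = 3 \frac{\sqrt{32}}{4} \left(-1\right) \left(-7\right) = 3 \frac{4 \sqrt{2}}{4} \left(-1\right) \left(-7\right) = 3 \sqrt{2} \left(-1\right) \left(-7\right) = - 3 \sqrt{2} \left(-7\right) = 21 \sqrt{2}$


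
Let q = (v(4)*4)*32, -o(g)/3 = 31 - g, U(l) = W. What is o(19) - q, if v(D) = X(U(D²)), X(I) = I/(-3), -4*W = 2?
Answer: -172/3 ≈ -57.333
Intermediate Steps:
W = -½ (W = -¼*2 = -½ ≈ -0.50000)
U(l) = -½
o(g) = -93 + 3*g (o(g) = -3*(31 - g) = -93 + 3*g)
X(I) = -I/3 (X(I) = I*(-⅓) = -I/3)
v(D) = ⅙ (v(D) = -⅓*(-½) = ⅙)
q = 64/3 (q = ((⅙)*4)*32 = (⅔)*32 = 64/3 ≈ 21.333)
o(19) - q = (-93 + 3*19) - 1*64/3 = (-93 + 57) - 64/3 = -36 - 64/3 = -172/3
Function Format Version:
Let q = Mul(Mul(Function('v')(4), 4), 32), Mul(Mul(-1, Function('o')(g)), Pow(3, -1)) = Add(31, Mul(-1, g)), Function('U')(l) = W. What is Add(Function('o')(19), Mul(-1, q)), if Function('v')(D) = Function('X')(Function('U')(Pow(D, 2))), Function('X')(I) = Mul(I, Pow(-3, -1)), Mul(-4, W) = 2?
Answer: Rational(-172, 3) ≈ -57.333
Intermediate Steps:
W = Rational(-1, 2) (W = Mul(Rational(-1, 4), 2) = Rational(-1, 2) ≈ -0.50000)
Function('U')(l) = Rational(-1, 2)
Function('o')(g) = Add(-93, Mul(3, g)) (Function('o')(g) = Mul(-3, Add(31, Mul(-1, g))) = Add(-93, Mul(3, g)))
Function('X')(I) = Mul(Rational(-1, 3), I) (Function('X')(I) = Mul(I, Rational(-1, 3)) = Mul(Rational(-1, 3), I))
Function('v')(D) = Rational(1, 6) (Function('v')(D) = Mul(Rational(-1, 3), Rational(-1, 2)) = Rational(1, 6))
q = Rational(64, 3) (q = Mul(Mul(Rational(1, 6), 4), 32) = Mul(Rational(2, 3), 32) = Rational(64, 3) ≈ 21.333)
Add(Function('o')(19), Mul(-1, q)) = Add(Add(-93, Mul(3, 19)), Mul(-1, Rational(64, 3))) = Add(Add(-93, 57), Rational(-64, 3)) = Add(-36, Rational(-64, 3)) = Rational(-172, 3)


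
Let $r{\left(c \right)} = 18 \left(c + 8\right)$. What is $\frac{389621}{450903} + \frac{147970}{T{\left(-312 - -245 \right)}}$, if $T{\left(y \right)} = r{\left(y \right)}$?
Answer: $- \frac{11051056568}{79809831} \approx -138.47$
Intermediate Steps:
$r{\left(c \right)} = 144 + 18 c$ ($r{\left(c \right)} = 18 \left(8 + c\right) = 144 + 18 c$)
$T{\left(y \right)} = 144 + 18 y$
$\frac{389621}{450903} + \frac{147970}{T{\left(-312 - -245 \right)}} = \frac{389621}{450903} + \frac{147970}{144 + 18 \left(-312 - -245\right)} = 389621 \cdot \frac{1}{450903} + \frac{147970}{144 + 18 \left(-312 + 245\right)} = \frac{389621}{450903} + \frac{147970}{144 + 18 \left(-67\right)} = \frac{389621}{450903} + \frac{147970}{144 - 1206} = \frac{389621}{450903} + \frac{147970}{-1062} = \frac{389621}{450903} + 147970 \left(- \frac{1}{1062}\right) = \frac{389621}{450903} - \frac{73985}{531} = - \frac{11051056568}{79809831}$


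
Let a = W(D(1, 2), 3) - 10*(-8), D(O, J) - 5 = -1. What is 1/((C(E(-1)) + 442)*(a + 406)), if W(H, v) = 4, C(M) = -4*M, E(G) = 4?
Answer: 1/208740 ≈ 4.7907e-6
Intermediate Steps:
D(O, J) = 4 (D(O, J) = 5 - 1 = 4)
a = 84 (a = 4 - 10*(-8) = 4 + 80 = 84)
1/((C(E(-1)) + 442)*(a + 406)) = 1/((-4*4 + 442)*(84 + 406)) = 1/((-16 + 442)*490) = 1/(426*490) = 1/208740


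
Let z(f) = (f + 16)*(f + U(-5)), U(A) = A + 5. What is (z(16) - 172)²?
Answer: 115600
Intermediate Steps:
U(A) = 5 + A
z(f) = f*(16 + f) (z(f) = (f + 16)*(f + (5 - 5)) = (16 + f)*(f + 0) = (16 + f)*f = f*(16 + f))
(z(16) - 172)² = (16*(16 + 16) - 172)² = (16*32 - 172)² = (512 - 172)² = 340² = 115600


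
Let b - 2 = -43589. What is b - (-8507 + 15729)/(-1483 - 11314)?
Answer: -557775617/12797 ≈ -43586.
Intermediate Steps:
b = -43587 (b = 2 - 43589 = -43587)
b - (-8507 + 15729)/(-1483 - 11314) = -43587 - (-8507 + 15729)/(-1483 - 11314) = -43587 - 7222/(-12797) = -43587 - 7222*(-1)/12797 = -43587 - 1*(-7222/12797) = -43587 + 7222/12797 = -557775617/12797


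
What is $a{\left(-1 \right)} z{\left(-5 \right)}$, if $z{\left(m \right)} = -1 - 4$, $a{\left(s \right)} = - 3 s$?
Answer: $-15$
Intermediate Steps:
$z{\left(m \right)} = -5$ ($z{\left(m \right)} = -1 - 4 = -5$)
$a{\left(-1 \right)} z{\left(-5 \right)} = \left(-3\right) \left(-1\right) \left(-5\right) = 3 \left(-5\right) = -15$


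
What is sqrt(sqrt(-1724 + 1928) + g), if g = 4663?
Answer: sqrt(4663 + 2*sqrt(51)) ≈ 68.391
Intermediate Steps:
sqrt(sqrt(-1724 + 1928) + g) = sqrt(sqrt(-1724 + 1928) + 4663) = sqrt(sqrt(204) + 4663) = sqrt(2*sqrt(51) + 4663) = sqrt(4663 + 2*sqrt(51))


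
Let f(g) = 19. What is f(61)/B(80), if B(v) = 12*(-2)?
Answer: -19/24 ≈ -0.79167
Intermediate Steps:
B(v) = -24
f(61)/B(80) = 19/(-24) = 19*(-1/24) = -19/24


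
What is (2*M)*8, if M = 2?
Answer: 32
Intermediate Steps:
(2*M)*8 = (2*2)*8 = 4*8 = 32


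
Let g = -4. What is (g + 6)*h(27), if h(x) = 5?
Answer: 10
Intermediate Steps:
(g + 6)*h(27) = (-4 + 6)*5 = 2*5 = 10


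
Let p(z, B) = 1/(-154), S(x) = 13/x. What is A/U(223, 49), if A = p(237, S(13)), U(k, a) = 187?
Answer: -1/28798 ≈ -3.4725e-5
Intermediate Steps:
p(z, B) = -1/154
A = -1/154 ≈ -0.0064935
A/U(223, 49) = -1/154/187 = -1/154*1/187 = -1/28798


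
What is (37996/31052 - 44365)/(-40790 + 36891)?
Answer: 49199428/4323991 ≈ 11.378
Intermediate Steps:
(37996/31052 - 44365)/(-40790 + 36891) = (37996*(1/31052) - 44365)/(-3899) = (1357/1109 - 44365)*(-1/3899) = -49199428/1109*(-1/3899) = 49199428/4323991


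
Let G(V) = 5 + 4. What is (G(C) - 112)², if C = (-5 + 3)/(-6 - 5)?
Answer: 10609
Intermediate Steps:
C = 2/11 (C = -2/(-11) = -2*(-1/11) = 2/11 ≈ 0.18182)
G(V) = 9
(G(C) - 112)² = (9 - 112)² = (-103)² = 10609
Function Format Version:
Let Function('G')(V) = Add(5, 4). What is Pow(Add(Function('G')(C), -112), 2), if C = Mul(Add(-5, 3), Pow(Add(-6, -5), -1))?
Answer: 10609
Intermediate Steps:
C = Rational(2, 11) (C = Mul(-2, Pow(-11, -1)) = Mul(-2, Rational(-1, 11)) = Rational(2, 11) ≈ 0.18182)
Function('G')(V) = 9
Pow(Add(Function('G')(C), -112), 2) = Pow(Add(9, -112), 2) = Pow(-103, 2) = 10609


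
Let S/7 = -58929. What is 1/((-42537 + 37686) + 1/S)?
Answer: -412503/2001052054 ≈ -0.00020614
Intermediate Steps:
S = -412503 (S = 7*(-58929) = -412503)
1/((-42537 + 37686) + 1/S) = 1/((-42537 + 37686) + 1/(-412503)) = 1/(-4851 - 1/412503) = 1/(-2001052054/412503) = -412503/2001052054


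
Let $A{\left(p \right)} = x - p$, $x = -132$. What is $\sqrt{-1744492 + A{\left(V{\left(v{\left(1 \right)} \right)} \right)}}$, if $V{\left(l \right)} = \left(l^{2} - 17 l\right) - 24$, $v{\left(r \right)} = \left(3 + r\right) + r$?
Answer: $2 i \sqrt{436135} \approx 1320.8 i$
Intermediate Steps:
$v{\left(r \right)} = 3 + 2 r$
$V{\left(l \right)} = -24 + l^{2} - 17 l$
$A{\left(p \right)} = -132 - p$
$\sqrt{-1744492 + A{\left(V{\left(v{\left(1 \right)} \right)} \right)}} = \sqrt{-1744492 - \left(108 + \left(3 + 2 \cdot 1\right)^{2} - 17 \left(3 + 2 \cdot 1\right)\right)} = \sqrt{-1744492 - \left(108 + \left(3 + 2\right)^{2} - 17 \left(3 + 2\right)\right)} = \sqrt{-1744492 - \left(133 - 85\right)} = \sqrt{-1744492 - 48} = \sqrt{-1744540} = 2 i \sqrt{436135}$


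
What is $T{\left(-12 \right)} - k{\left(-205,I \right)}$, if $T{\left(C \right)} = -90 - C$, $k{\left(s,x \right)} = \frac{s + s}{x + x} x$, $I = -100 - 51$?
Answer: $127$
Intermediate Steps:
$I = -151$ ($I = -100 - 51 = -151$)
$k{\left(s,x \right)} = s$ ($k{\left(s,x \right)} = \frac{2 s}{2 x} x = 2 s \frac{1}{2 x} x = \frac{s}{x} x = s$)
$T{\left(-12 \right)} - k{\left(-205,I \right)} = \left(-90 - -12\right) - -205 = \left(-90 + 12\right) + 205 = -78 + 205 = 127$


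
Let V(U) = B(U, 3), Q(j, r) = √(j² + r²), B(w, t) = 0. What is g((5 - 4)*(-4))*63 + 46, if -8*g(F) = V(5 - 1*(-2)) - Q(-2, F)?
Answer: 46 + 63*√5/4 ≈ 81.218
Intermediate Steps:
V(U) = 0
g(F) = √(4 + F²)/8 (g(F) = -(0 - √((-2)² + F²))/8 = -(0 - √(4 + F²))/8 = -(-1)*√(4 + F²)/8 = √(4 + F²)/8)
g((5 - 4)*(-4))*63 + 46 = (√(4 + ((5 - 4)*(-4))²)/8)*63 + 46 = (√(4 + (1*(-4))²)/8)*63 + 46 = (√(4 + (-4)²)/8)*63 + 46 = (√(4 + 16)/8)*63 + 46 = (√20/8)*63 + 46 = ((2*√5)/8)*63 + 46 = (√5/4)*63 + 46 = 63*√5/4 + 46 = 46 + 63*√5/4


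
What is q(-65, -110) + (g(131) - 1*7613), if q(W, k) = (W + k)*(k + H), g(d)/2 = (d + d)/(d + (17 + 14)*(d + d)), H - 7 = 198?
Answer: -1526990/63 ≈ -24238.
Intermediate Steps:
H = 205 (H = 7 + 198 = 205)
g(d) = 4/63 (g(d) = 2*((d + d)/(d + (17 + 14)*(d + d))) = 2*((2*d)/(d + 31*(2*d))) = 2*((2*d)/(d + 62*d)) = 2*((2*d)/((63*d))) = 2*((2*d)*(1/(63*d))) = 2*(2/63) = 4/63)
q(W, k) = (205 + k)*(W + k) (q(W, k) = (W + k)*(k + 205) = (W + k)*(205 + k) = (205 + k)*(W + k))
q(-65, -110) + (g(131) - 1*7613) = ((-110)² + 205*(-65) + 205*(-110) - 65*(-110)) + (4/63 - 1*7613) = (12100 - 13325 - 22550 + 7150) + (4/63 - 7613) = -16625 - 479615/63 = -1526990/63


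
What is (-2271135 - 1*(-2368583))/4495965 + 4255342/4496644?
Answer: 9785028829771/10108377020730 ≈ 0.96801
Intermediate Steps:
(-2271135 - 1*(-2368583))/4495965 + 4255342/4496644 = (-2271135 + 2368583)*(1/4495965) + 4255342*(1/4496644) = 97448*(1/4495965) + 2127671/2248322 = 97448/4495965 + 2127671/2248322 = 9785028829771/10108377020730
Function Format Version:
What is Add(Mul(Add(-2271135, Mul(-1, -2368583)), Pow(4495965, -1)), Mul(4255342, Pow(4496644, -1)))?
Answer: Rational(9785028829771, 10108377020730) ≈ 0.96801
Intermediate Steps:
Add(Mul(Add(-2271135, Mul(-1, -2368583)), Pow(4495965, -1)), Mul(4255342, Pow(4496644, -1))) = Add(Mul(Add(-2271135, 2368583), Rational(1, 4495965)), Mul(4255342, Rational(1, 4496644))) = Add(Mul(97448, Rational(1, 4495965)), Rational(2127671, 2248322)) = Add(Rational(97448, 4495965), Rational(2127671, 2248322)) = Rational(9785028829771, 10108377020730)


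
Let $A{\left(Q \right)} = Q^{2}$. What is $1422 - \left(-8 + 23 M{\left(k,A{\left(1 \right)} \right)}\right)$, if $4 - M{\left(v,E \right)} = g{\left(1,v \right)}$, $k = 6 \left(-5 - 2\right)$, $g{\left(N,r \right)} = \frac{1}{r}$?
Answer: $\frac{56173}{42} \approx 1337.5$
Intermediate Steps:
$k = -42$ ($k = 6 \left(-7\right) = -42$)
$M{\left(v,E \right)} = 4 - \frac{1}{v}$
$1422 - \left(-8 + 23 M{\left(k,A{\left(1 \right)} \right)}\right) = 1422 + \left(8 - 23 \left(4 - \frac{1}{-42}\right)\right) = 1422 + \left(8 - 23 \left(4 - - \frac{1}{42}\right)\right) = 1422 + \left(8 - 23 \left(4 + \frac{1}{42}\right)\right) = 1422 + \left(8 - \frac{3887}{42}\right) = 1422 - \frac{3551}{42} = \frac{56173}{42}$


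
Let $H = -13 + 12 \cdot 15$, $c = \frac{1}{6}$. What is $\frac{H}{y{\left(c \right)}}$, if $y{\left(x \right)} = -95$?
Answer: $- \frac{167}{95} \approx -1.7579$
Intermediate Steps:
$c = \frac{1}{6} \approx 0.16667$
$H = 167$ ($H = -13 + 180 = 167$)
$\frac{H}{y{\left(c \right)}} = \frac{167}{-95} = 167 \left(- \frac{1}{95}\right) = - \frac{167}{95}$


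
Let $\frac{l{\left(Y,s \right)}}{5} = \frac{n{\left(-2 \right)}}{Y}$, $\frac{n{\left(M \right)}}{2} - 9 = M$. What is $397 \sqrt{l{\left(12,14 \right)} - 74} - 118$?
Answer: $-118 + \frac{397 i \sqrt{2454}}{6} \approx -118.0 + 3277.8 i$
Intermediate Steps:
$n{\left(M \right)} = 18 + 2 M$
$l{\left(Y,s \right)} = \frac{70}{Y}$ ($l{\left(Y,s \right)} = 5 \frac{18 + 2 \left(-2\right)}{Y} = 5 \frac{18 - 4}{Y} = 5 \frac{14}{Y} = \frac{70}{Y}$)
$397 \sqrt{l{\left(12,14 \right)} - 74} - 118 = 397 \sqrt{\frac{70}{12} - 74} - 118 = 397 \sqrt{70 \cdot \frac{1}{12} - 74} - 118 = 397 \sqrt{\frac{35}{6} - 74} - 118 = 397 \sqrt{- \frac{409}{6}} - 118 = 397 \frac{i \sqrt{2454}}{6} - 118 = \frac{397 i \sqrt{2454}}{6} - 118 = -118 + \frac{397 i \sqrt{2454}}{6}$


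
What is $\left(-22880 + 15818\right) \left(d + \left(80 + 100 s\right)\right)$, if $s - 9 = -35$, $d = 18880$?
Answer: $-115534320$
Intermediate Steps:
$s = -26$ ($s = 9 - 35 = -26$)
$\left(-22880 + 15818\right) \left(d + \left(80 + 100 s\right)\right) = \left(-22880 + 15818\right) \left(18880 + \left(80 + 100 \left(-26\right)\right)\right) = - 7062 \left(18880 + \left(80 - 2600\right)\right) = - 7062 \left(18880 - 2520\right) = \left(-7062\right) 16360 = -115534320$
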